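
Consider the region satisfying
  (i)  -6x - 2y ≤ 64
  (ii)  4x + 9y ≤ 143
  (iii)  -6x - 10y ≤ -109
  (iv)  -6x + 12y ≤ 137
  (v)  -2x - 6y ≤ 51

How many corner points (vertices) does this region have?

Pairwise boundary intersections that survive every other constraint:
  (161/34, 703/51)
  (439/2, -245/3)
  (-31/66, 123/11)
  (291/4, -131/4)

4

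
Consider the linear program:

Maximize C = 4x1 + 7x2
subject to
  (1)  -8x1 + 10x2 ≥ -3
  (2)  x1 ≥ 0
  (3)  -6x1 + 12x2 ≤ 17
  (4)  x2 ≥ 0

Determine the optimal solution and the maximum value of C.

x1 = 103/18, x2 = 77/18, maximum C = 317/6

Vertices and C = 4x1 + 7x2:
  (103/18, 77/18) → C = 317/6
  (3/8, 0) → C = 3/2
  (0, 17/12) → C = 119/12
  (0, 0) → C = 0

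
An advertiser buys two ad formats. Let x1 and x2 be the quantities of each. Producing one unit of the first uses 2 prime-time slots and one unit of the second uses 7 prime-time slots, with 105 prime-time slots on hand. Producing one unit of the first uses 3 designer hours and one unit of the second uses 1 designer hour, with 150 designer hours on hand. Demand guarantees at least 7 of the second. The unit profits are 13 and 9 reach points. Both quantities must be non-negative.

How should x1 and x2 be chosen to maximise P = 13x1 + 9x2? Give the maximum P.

Feasible corners and P = 13x1 + 9x2:
  (0, 15) → P = 135
  (0, 7) → P = 63
  (28, 7) → P = 427

x1 = 28, x2 = 7, maximum P = 427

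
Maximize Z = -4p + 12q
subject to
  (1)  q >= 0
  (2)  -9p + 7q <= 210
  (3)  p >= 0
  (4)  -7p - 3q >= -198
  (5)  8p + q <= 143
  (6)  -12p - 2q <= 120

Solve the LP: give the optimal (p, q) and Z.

p = 189/19, q = 813/19, maximum Z = 9000/19

Vertices and Z = -4p + 12q:
  (0, 0) → Z = 0
  (143/8, 0) → Z = -143/2
  (0, 30) → Z = 360
  (189/19, 813/19) → Z = 9000/19
  (231/17, 583/17) → Z = 6072/17

The binding constraints are -9p + 7q = 210 and -7p - 3q = -198.
Solving simultaneously gives p = 189/19, q = 813/19.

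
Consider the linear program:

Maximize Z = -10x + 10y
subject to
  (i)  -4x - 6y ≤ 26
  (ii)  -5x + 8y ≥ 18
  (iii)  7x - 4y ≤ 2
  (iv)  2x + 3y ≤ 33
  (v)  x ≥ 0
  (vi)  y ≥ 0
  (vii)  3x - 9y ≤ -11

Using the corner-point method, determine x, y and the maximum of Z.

x = 0, y = 11, maximum Z = 110

Extreme points and Z = -10x + 10y:
  (22/9, 34/9) → Z = 40/3
  (0, 9/4) → Z = 45/2
  (138/29, 227/29) → Z = 890/29
  (0, 11) → Z = 110

The binding constraints are 2x + 3y = 33 and x = 0.
Solving simultaneously gives x = 0, y = 11.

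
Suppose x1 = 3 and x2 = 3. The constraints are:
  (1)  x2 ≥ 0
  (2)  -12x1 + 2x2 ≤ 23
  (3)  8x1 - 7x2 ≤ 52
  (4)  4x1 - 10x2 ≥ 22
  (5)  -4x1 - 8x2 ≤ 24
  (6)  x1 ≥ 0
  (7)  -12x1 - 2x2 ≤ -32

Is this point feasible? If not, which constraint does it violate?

Constraint (4): 4x1 - 10x2 = -18, which is not ≥ 22. All other constraints are satisfied.

not feasible — violates (4)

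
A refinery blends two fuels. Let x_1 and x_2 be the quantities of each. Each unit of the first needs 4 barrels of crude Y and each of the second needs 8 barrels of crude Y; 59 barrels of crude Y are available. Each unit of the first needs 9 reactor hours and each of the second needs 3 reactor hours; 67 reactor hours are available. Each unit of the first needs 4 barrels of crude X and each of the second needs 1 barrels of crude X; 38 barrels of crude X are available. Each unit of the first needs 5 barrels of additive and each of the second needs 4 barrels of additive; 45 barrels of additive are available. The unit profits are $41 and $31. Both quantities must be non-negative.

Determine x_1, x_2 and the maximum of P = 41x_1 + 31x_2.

Feasible corners and P = 41x_1 + 31x_2:
  (0, 0) → P = 0
  (0, 59/8) → P = 1829/8
  (67/9, 0) → P = 2747/9
  (31/6, 115/24) → P = 2883/8
  (19/3, 10/3) → P = 363

x_1 = 19/3, x_2 = 10/3, maximum P = 363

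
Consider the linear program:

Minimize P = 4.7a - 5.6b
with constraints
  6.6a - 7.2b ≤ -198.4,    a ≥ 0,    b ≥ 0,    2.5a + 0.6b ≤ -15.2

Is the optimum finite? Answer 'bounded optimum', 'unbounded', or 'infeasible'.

The boundaries 6.6a - 7.2b = -198.4 and a = 0 meet at (0, 248/9), but that point violates 2.5a + 0.6b ≤ -15.2. Every candidate vertex is excluded by some other constraint, so the feasible region is empty.

infeasible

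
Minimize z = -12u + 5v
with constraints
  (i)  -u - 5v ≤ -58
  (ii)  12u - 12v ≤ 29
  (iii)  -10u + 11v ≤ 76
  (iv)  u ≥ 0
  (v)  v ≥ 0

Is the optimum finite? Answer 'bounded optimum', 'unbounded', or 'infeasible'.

Vertices and z = -12u + 5v:
  (841/72, 667/72) → z = -6757/72
  (258/61, 656/61) → z = 184/61
  (1231/12, 601/6) → z = -4381/6
The feasible region has finitely many vertices and no improving ray; the minimum is -4381/6 at (1231/12, 601/6).

bounded optimum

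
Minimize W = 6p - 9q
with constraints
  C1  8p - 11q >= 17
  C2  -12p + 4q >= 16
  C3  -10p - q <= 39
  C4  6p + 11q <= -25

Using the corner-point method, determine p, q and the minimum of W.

p = -61/25, q = -83/25, minimum W = 381/25

Feasible corners and W = 6p - 9q:
  (-61/25, -83/25) → W = 381/25
  (-206/59, -241/59) → W = 933/59
  (-43/13, -77/13) → W = 435/13

The optimum lies where 8p - 11q = 17 and -12p + 4q = 16.
Solving simultaneously gives p = -61/25, q = -83/25.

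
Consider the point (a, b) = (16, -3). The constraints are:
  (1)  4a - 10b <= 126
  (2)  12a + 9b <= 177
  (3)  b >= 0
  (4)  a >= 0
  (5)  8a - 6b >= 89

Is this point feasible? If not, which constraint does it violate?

Constraint (3): b = -3, which is not ≥ 0. All other constraints are satisfied.

not feasible — violates (3)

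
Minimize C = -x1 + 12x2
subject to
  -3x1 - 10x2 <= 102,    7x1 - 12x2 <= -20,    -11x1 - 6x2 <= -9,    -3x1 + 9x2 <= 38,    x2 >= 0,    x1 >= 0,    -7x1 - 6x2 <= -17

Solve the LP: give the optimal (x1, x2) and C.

Feasible corners and C = -x1 + 12x2:
  (92/9, 206/27) → C = 244/3
  (2/3, 37/18) → C = 24
  (0, 38/9) → C = 152/3
  (0, 17/6) → C = 34

At the optimal vertex, 7x1 - 12x2 = -20 and -7x1 - 6x2 = -17.
Solving simultaneously gives x1 = 2/3, x2 = 37/18.

x1 = 2/3, x2 = 37/18, minimum C = 24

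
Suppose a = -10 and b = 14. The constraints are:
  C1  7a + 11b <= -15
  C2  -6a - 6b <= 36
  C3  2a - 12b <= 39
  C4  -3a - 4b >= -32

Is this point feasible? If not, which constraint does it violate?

Constraint C1: 7a + 11b = 84, which is not ≤ -15. All other constraints are satisfied.

not feasible — violates C1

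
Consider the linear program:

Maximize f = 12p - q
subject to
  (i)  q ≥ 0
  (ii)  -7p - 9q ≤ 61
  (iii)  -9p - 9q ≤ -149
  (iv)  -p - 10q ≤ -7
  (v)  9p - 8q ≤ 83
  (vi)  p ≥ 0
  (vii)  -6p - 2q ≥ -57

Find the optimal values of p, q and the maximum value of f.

p = 215/36, q = 127/12, maximum f = 733/12

Vertices and f = 12p - q:
  (0, 149/9) → f = -149/9
  (215/36, 127/12) → f = 733/12
  (0, 57/2) → f = -57/2

The optimum lies where -9p - 9q = -149 and -6p - 2q = -57.
Solving simultaneously gives p = 215/36, q = 127/12.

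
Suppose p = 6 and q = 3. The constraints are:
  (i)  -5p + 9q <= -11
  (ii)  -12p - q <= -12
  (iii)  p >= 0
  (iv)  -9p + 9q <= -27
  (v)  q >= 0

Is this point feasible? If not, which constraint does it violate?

Constraint (i): -5p + 9q = -3, which is not ≤ -11. All other constraints are satisfied.

not feasible — violates (i)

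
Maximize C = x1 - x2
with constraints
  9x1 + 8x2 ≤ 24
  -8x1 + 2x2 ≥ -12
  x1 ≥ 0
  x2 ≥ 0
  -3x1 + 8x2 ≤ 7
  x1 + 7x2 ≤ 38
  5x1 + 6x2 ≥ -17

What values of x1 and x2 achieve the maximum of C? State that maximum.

x1 = 3/2, x2 = 0, maximum C = 3/2

Feasible corners and C = x1 - x2:
  (72/41, 42/41) → C = 30/41
  (17/12, 45/32) → C = 1/96
  (3/2, 0) → C = 3/2
  (0, 0) → C = 0
  (0, 7/8) → C = -7/8

The optimum lies where -8x1 + 2x2 = -12 and x2 = 0.
Solving simultaneously gives x1 = 3/2, x2 = 0.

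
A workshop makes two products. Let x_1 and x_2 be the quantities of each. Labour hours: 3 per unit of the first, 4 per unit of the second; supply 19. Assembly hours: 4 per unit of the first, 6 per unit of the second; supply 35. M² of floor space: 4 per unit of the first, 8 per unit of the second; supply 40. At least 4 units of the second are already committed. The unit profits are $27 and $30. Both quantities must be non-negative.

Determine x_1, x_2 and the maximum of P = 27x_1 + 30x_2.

x_1 = 1, x_2 = 4, maximum P = 147

Corner points and P = 27x_1 + 30x_2:
  (0, 19/4) → P = 285/2
  (0, 4) → P = 120
  (1, 4) → P = 147

The binding constraints are 3x_1 + 4x_2 = 19 and x_2 = 4.
Solving simultaneously gives x_1 = 1, x_2 = 4.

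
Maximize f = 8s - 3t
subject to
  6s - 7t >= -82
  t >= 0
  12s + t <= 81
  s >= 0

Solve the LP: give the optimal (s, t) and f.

s = 27/4, t = 0, maximum f = 54

Feasible corners and f = 8s - 3t:
  (97/18, 49/3) → f = -53/9
  (0, 82/7) → f = -246/7
  (27/4, 0) → f = 54
  (0, 0) → f = 0

At the optimal vertex, t = 0 and 12s + t = 81.
Solving simultaneously gives s = 27/4, t = 0.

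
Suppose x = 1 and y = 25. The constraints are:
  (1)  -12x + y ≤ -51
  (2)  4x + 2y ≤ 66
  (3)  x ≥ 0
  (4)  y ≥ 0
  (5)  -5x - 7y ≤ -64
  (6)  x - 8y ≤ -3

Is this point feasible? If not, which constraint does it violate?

Constraint (1): -12x + y = 13, which is not ≤ -51. All other constraints are satisfied.

not feasible — violates (1)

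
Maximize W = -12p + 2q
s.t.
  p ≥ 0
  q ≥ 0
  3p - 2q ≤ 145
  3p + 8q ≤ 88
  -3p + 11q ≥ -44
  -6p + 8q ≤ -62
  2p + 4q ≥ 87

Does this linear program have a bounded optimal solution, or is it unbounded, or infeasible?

The boundaries q = 0 and -3p + 11q = -44 meet at (44/3, 0), but that point violates 2p + 4q ≥ 87. Every candidate vertex is excluded by some other constraint, so the feasible region is empty.

infeasible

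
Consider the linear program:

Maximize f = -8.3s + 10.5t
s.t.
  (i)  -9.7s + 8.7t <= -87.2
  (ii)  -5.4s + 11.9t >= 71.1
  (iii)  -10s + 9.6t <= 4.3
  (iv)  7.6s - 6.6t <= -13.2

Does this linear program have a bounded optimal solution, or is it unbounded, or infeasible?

The boundaries -9.7s + 8.7t = -87.2 and -5.4s + 11.9t = 71.1 meet at (33125/1369, 23211/1369), but that point violates 7.6s - 6.6t ≤ -13.2. Every candidate vertex is excluded by some other constraint, so the feasible region is empty.

infeasible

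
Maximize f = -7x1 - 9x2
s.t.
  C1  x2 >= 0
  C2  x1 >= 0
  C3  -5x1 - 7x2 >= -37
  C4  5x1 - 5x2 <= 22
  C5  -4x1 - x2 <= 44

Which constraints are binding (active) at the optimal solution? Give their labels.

C1 and C2

Corner points and f = -7x1 - 9x2:
  (0, 0) → f = 0
  (22/5, 0) → f = -154/5
  (0, 37/7) → f = -333/7
  (113/20, 5/4) → f = -254/5

The maximum is at (0, 0). Substituting into each constraint, equality holds for C1 and C2; the remaining constraints have slack.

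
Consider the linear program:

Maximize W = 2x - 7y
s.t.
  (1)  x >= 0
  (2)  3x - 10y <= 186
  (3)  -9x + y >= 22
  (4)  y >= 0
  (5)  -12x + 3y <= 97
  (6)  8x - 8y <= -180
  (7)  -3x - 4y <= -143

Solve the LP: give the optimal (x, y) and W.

Vertices and W = 2x - 7y:
  (31/15, 203/5) → W = -4201/15
  (55/39, 451/13) → W = -9361/39
  (41/57, 669/19) → W = -13967/57

The binding constraints are -9x + y = 22 and -3x - 4y = -143.
Solving simultaneously gives x = 55/39, y = 451/13.

x = 55/39, y = 451/13, maximum W = -9361/39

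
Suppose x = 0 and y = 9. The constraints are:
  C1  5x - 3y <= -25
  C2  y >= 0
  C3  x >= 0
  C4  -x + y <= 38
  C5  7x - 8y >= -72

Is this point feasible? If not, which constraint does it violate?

feasible

C1: -27 ≤ -25 ✓
C2: 9 ≥ 0 ✓
C3: 0 ≥ 0 ✓
C4: 9 ≤ 38 ✓
C5: -72 ≥ -72 ✓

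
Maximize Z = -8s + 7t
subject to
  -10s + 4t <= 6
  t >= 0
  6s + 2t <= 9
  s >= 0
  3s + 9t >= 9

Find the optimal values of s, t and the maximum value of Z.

s = 6/11, t = 63/22, maximum Z = 345/22

Feasible corners and Z = -8s + 7t:
  (6/11, 63/22) → Z = 345/22
  (0, 3/2) → Z = 21/2
  (21/16, 9/16) → Z = -105/16
  (0, 1) → Z = 7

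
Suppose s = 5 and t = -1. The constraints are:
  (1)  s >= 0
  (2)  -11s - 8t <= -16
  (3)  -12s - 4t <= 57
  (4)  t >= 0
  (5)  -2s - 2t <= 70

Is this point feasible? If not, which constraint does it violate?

not feasible — violates (4)

Constraint (4): t = -1, which is not ≥ 0. All other constraints are satisfied.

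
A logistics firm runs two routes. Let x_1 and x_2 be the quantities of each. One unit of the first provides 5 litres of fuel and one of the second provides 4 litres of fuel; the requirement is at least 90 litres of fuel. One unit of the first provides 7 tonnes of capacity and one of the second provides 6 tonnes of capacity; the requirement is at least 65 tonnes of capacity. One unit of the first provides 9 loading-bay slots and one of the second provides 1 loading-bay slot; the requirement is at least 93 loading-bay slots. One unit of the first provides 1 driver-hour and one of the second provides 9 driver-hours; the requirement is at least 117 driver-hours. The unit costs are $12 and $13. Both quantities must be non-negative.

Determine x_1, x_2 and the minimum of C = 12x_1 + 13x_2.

Feasible corners and C = 12x_1 + 13x_2:
  (0, 93) → C = 1209
  (117, 0) → C = 1404
  (9, 12) → C = 264
The feasible region is unbounded (it extends along (0, 1), (1, 0)), but C strictly increases along every unbounded feasible direction, so there is no improving ray and the minimum is attained at a vertex.

x_1 = 9, x_2 = 12, minimum C = 264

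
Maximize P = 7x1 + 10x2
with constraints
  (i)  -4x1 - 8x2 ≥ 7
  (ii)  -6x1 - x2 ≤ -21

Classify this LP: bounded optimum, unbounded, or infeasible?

unbounded

From the feasible point (175/44, -63/22), moving in the direction (8, -4) keeps every constraint satisfied while P increases without bound.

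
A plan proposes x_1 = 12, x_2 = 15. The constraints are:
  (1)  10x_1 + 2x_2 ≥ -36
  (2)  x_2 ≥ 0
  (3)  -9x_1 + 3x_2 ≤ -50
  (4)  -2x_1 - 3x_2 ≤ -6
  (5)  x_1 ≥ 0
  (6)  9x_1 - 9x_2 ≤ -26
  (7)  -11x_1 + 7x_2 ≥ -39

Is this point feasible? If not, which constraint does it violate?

(1): 150 ≥ -36 ✓
(2): 15 ≥ 0 ✓
(3): -63 ≤ -50 ✓
(4): -69 ≤ -6 ✓
(5): 12 ≥ 0 ✓
(6): -27 ≤ -26 ✓
(7): -27 ≥ -39 ✓

feasible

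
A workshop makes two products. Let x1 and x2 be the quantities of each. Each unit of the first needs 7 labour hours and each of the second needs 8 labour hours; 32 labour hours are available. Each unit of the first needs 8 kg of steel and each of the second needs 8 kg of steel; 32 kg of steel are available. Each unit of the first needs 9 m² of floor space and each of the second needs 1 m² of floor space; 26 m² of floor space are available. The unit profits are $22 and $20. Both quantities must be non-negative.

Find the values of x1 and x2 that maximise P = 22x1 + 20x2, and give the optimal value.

x1 = 11/4, x2 = 5/4, maximum P = 171/2

Vertices and P = 22x1 + 20x2:
  (0, 0) → P = 0
  (0, 4) → P = 80
  (26/9, 0) → P = 572/9
  (11/4, 5/4) → P = 171/2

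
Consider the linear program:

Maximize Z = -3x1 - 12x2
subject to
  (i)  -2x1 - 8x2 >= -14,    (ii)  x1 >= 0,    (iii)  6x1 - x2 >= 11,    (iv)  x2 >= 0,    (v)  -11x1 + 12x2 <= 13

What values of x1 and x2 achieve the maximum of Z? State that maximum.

x1 = 11/6, x2 = 0, maximum Z = -11/2

Corner points and Z = -3x1 - 12x2:
  (51/25, 31/25) → Z = -21
  (7, 0) → Z = -21
  (11/6, 0) → Z = -11/2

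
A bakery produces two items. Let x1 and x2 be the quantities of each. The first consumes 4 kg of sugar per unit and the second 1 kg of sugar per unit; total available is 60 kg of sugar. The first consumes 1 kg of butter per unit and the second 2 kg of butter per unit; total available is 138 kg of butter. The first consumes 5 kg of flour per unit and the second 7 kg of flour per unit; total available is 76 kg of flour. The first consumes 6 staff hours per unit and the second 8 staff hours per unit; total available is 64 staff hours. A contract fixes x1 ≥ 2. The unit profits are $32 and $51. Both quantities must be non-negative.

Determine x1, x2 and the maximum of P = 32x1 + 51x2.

x1 = 2, x2 = 13/2, maximum P = 791/2

Feasible corners and P = 32x1 + 51x2:
  (32/3, 0) → P = 1024/3
  (2, 0) → P = 64
  (2, 13/2) → P = 791/2

The binding constraints are 6x1 + 8x2 = 64 and x1 = 2.
Solving simultaneously gives x1 = 2, x2 = 13/2.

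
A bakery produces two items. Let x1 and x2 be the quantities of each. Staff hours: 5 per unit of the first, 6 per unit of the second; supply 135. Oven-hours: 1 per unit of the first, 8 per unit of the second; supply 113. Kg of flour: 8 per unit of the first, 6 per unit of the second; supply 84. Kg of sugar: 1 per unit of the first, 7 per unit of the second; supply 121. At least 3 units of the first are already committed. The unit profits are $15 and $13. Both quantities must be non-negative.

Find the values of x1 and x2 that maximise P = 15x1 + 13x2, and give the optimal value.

x1 = 3, x2 = 10, maximum P = 175

Feasible corners and P = 15x1 + 13x2:
  (21/2, 0) → P = 315/2
  (3, 0) → P = 45
  (3, 10) → P = 175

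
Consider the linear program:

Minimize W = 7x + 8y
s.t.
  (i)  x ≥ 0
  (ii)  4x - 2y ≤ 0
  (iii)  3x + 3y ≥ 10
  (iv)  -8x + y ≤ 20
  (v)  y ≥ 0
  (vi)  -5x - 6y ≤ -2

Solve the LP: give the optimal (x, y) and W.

x = 10/9, y = 20/9, minimum W = 230/9

Corner points and W = 7x + 8y:
  (0, 10/3) → W = 80/3
  (0, 20) → W = 160
  (10/9, 20/9) → W = 230/9
The feasible region is unbounded (it extends along (1, 2), (1, 8)), but W strictly increases along every unbounded feasible direction, so there is no improving ray and the minimum is attained at a vertex.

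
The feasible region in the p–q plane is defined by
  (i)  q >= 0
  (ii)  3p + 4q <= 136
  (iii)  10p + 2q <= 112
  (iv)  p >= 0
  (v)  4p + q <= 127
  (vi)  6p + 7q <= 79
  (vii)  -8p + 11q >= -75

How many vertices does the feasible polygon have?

5

The feasible vertices (each the meet of two boundaries and inside every other half-plane) are:
  (0, 0)
  (75/8, 0)
  (313/29, 59/29)
  (691/63, 73/63)
  (0, 79/7)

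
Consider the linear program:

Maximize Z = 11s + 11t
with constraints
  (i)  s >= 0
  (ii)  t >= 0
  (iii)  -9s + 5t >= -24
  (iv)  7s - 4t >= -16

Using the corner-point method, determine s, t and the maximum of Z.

Vertices and Z = 11s + 11t:
  (0, 0) → Z = 0
  (0, 4) → Z = 44
  (8/3, 0) → Z = 88/3
  (176, 312) → Z = 5368

The binding constraints are -9s + 5t = -24 and 7s - 4t = -16.
Solving simultaneously gives s = 176, t = 312.

s = 176, t = 312, maximum Z = 5368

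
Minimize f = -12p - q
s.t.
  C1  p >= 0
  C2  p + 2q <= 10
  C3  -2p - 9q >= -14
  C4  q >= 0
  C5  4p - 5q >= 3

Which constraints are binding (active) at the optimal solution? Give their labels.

C3 and C4

Corner points and f = -12p - q:
  (7, 0) → f = -84
  (97/46, 25/23) → f = -607/23
  (3/4, 0) → f = -9

The minimum is at (7, 0). Substituting into each constraint, equality holds for C3 and C4; the remaining constraints have slack.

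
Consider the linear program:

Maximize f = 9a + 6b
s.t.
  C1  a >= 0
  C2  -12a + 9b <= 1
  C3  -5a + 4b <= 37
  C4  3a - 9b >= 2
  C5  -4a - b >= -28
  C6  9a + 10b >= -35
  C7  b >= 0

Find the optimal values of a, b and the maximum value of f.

Feasible corners and f = 9a + 6b:
  (254/39, 76/39) → f = 914/13
  (2/3, 0) → f = 6
  (7, 0) → f = 63

At the optimal vertex, 3a - 9b = 2 and -4a - b = -28.
Solving simultaneously gives a = 254/39, b = 76/39.

a = 254/39, b = 76/39, maximum f = 914/13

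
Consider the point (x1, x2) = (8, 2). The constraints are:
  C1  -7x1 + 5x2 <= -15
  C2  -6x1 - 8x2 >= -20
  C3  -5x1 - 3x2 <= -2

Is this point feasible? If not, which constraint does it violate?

not feasible — violates C2

Constraint C2: -6x1 - 8x2 = -64, which is not ≥ -20. All other constraints are satisfied.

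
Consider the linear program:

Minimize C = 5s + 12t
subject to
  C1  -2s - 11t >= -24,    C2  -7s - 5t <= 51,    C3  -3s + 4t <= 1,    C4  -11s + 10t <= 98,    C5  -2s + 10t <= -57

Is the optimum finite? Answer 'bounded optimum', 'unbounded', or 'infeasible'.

From the feasible point (289/14, -11/7), moving in the direction (5, -7) keeps every constraint satisfied while C decreases without bound.

unbounded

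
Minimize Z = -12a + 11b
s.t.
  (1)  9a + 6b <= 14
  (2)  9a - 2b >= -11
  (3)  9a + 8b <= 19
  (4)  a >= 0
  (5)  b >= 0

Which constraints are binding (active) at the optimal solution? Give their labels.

Extreme points and Z = -12a + 11b:
  (0, 7/3) → Z = 77/3
  (14/9, 0) → Z = -56/3
  (0, 0) → Z = 0

The minimum is at (14/9, 0). Substituting into each constraint, equality holds for (1) and (5); the remaining constraints have slack.

(1) and (5)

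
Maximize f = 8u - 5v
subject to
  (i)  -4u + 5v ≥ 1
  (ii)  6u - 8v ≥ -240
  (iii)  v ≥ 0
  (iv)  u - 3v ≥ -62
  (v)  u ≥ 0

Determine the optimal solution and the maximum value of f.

u = 307/7, v = 247/7, maximum f = 1221/7

Extreme points and f = 8u - 5v:
  (307/7, 247/7) → f = 1221/7
  (0, 1/5) → f = -1
  (0, 62/3) → f = -310/3

The binding constraints are -4u + 5v = 1 and u - 3v = -62.
Solving simultaneously gives u = 307/7, v = 247/7.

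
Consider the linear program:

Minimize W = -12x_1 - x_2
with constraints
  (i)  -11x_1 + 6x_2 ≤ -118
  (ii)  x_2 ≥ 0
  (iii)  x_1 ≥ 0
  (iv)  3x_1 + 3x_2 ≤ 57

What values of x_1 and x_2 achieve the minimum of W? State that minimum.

x_1 = 19, x_2 = 0, minimum W = -228

Vertices and W = -12x_1 - x_2:
  (118/11, 0) → W = -1416/11
  (232/17, 91/17) → W = -2875/17
  (19, 0) → W = -228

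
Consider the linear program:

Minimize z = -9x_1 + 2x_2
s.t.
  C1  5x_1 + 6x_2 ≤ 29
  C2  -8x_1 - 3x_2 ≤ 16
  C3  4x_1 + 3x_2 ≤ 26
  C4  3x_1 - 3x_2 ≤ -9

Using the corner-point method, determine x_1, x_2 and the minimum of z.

x_1 = 1, x_2 = 4, minimum z = -1

Extreme points and z = -9x_1 + 2x_2:
  (-61/11, 104/11) → z = 757/11
  (1, 4) → z = -1
  (-25/11, 8/11) → z = 241/11

At the optimal vertex, 5x_1 + 6x_2 = 29 and 3x_1 - 3x_2 = -9.
Solving simultaneously gives x_1 = 1, x_2 = 4.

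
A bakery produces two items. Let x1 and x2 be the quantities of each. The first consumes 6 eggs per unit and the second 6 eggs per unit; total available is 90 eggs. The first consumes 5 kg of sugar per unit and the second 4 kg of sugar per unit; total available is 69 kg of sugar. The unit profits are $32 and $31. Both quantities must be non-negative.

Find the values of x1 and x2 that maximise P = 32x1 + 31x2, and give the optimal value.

x1 = 9, x2 = 6, maximum P = 474

Corner points and P = 32x1 + 31x2:
  (0, 0) → P = 0
  (0, 15) → P = 465
  (69/5, 0) → P = 2208/5
  (9, 6) → P = 474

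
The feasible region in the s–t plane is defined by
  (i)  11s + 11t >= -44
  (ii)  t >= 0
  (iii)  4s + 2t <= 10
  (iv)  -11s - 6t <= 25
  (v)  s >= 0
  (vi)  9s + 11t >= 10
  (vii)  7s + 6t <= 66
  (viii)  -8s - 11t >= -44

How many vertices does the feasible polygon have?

5

Pairwise boundary intersections that survive every other constraint:
  (5/2, 0)
  (10/9, 0)
  (11/14, 24/7)
  (0, 10/11)
  (0, 4)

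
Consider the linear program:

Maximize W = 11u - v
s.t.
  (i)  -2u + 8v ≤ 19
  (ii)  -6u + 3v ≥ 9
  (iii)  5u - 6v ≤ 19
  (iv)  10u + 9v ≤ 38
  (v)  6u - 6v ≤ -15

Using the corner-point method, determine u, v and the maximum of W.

Extreme points and W = 11u - v:
  (-5/14, 16/7) → W = -87/14
  (-1/2, 2) → W = -15/2
  (-34, -63/2) → W = -685/2
The feasible region is unbounded (it extends along (-6, -5), (-4, -1)), but W strictly decreases along every unbounded feasible direction, so there is no improving ray and the maximum is attained at a vertex.

At the optimal vertex, -2u + 8v = 19 and -6u + 3v = 9.
Solving simultaneously gives u = -5/14, v = 16/7.

u = -5/14, v = 16/7, maximum W = -87/14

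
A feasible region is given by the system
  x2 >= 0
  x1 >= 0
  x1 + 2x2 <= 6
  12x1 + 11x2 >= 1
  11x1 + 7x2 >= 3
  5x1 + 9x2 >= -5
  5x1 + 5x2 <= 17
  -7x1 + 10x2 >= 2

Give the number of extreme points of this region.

Intersecting each pair of boundary lines and keeping only the points that satisfy every inequality leaves:
  (0, 3)
  (0, 3/7)
  (4/5, 13/5)
  (16/159, 43/159)
  (32/17, 129/85)

5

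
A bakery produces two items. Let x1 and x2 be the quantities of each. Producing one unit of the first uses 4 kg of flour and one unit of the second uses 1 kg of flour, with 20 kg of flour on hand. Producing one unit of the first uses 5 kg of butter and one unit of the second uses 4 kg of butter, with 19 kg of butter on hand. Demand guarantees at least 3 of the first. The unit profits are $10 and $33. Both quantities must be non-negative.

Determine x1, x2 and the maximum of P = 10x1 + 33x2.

x1 = 3, x2 = 1, maximum P = 63

The binding constraints are 5x1 + 4x2 = 19 and x1 = 3.
Solving simultaneously gives x1 = 3, x2 = 1.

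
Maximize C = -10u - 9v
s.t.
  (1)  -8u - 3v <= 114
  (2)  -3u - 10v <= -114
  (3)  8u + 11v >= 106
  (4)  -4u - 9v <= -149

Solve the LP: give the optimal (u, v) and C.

Vertices and C = -10u - 9v:
  (-393/16, 55/2) → C = -15/8
  (464/13, 9/13) → C = -4721/13
  (-685/28, 192/7) → C = -31/14
The feasible region is unbounded (it extends along (-3, 8), (10, -3)), but C strictly decreases along every unbounded feasible direction, so there is no improving ray and the maximum is attained at a vertex.

The optimum lies where -8u - 3v = 114 and 8u + 11v = 106.
Solving simultaneously gives u = -393/16, v = 55/2.

u = -393/16, v = 55/2, maximum C = -15/8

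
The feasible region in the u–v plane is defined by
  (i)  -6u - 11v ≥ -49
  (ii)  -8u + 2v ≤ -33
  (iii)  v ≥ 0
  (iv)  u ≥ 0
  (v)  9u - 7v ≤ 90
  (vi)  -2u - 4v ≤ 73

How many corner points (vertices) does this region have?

3

Of the 15 pairwise boundary intersections, those satisfying every inequality are:
  (461/100, 97/50)
  (49/6, 0)
  (33/8, 0)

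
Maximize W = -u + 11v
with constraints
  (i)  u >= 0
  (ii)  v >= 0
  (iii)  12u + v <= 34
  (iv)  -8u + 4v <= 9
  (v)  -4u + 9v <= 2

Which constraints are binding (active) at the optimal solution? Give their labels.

Corner points and W = -u + 11v:
  (0, 0) → W = 0
  (0, 2/9) → W = 22/9
  (17/6, 0) → W = -17/6
  (19/7, 10/7) → W = 13

The maximum is at (19/7, 10/7). Substituting into each constraint, equality holds for (iii) and (v); the remaining constraints have slack.

(iii) and (v)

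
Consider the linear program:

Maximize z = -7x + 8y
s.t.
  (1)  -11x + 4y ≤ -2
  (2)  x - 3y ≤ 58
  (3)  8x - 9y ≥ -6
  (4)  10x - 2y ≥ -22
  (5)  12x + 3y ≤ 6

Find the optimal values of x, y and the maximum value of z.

Corner points and z = -7x + 8y:
  (-46/9, -131/9) → z = -242/3
  (10/27, 14/27) → z = 14/9
  (-13/2, -43/2) → z = -253/2
  (64/13, -230/13) → z = -176

x = 10/27, y = 14/27, maximum z = 14/9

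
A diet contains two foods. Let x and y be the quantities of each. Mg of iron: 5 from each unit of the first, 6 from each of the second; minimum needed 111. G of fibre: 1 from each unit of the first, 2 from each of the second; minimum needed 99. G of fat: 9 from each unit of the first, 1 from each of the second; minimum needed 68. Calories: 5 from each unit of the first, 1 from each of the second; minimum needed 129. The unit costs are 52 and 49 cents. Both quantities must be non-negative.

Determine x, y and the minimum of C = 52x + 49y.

x = 53/3, y = 122/3, minimum C = 8734/3

Corner points and C = 52x + 49y:
  (0, 129) → C = 6321
  (99, 0) → C = 5148
  (53/3, 122/3) → C = 8734/3
The feasible region is unbounded (it extends along (0, 1), (1, 0)), but C strictly increases along every unbounded feasible direction, so there is no improving ray and the minimum is attained at a vertex.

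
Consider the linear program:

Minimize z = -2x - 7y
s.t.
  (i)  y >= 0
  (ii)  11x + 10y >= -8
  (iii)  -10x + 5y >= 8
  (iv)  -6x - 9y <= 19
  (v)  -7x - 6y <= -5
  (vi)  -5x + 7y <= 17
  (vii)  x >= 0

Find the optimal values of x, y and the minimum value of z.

Feasible corners and z = -2x - 7y:
  (29/45, 26/9) → z = -968/45
  (0, 8/5) → z = -56/5
  (0, 17/7) → z = -17

x = 29/45, y = 26/9, minimum z = -968/45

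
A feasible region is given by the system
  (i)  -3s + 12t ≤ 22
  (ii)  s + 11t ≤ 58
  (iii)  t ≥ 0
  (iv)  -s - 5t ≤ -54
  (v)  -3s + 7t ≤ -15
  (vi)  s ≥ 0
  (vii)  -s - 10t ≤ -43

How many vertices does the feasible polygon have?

Pairwise boundary intersections that survive every other constraint:
  (58, 0)
  (152/3, 2/3)
  (54, 0)

3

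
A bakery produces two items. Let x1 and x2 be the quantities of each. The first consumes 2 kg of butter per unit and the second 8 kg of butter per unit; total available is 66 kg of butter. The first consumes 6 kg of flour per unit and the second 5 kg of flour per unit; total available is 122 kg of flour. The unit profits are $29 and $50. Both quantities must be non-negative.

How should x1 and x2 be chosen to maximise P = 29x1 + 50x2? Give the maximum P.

Vertices and P = 29x1 + 50x2:
  (0, 0) → P = 0
  (0, 33/4) → P = 825/2
  (61/3, 0) → P = 1769/3
  (17, 4) → P = 693

x1 = 17, x2 = 4, maximum P = 693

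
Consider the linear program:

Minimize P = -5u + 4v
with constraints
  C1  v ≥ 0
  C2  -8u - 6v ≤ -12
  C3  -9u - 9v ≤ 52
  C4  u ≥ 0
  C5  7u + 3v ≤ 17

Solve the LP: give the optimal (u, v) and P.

u = 17/7, v = 0, minimum P = -85/7

Feasible corners and P = -5u + 4v:
  (3/2, 0) → P = -15/2
  (17/7, 0) → P = -85/7
  (0, 2) → P = 8
  (0, 17/3) → P = 68/3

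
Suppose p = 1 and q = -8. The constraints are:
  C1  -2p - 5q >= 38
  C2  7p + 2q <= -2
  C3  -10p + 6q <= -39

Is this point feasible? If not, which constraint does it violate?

C1: 38 ≥ 38 ✓
C2: -9 ≤ -2 ✓
C3: -58 ≤ -39 ✓

feasible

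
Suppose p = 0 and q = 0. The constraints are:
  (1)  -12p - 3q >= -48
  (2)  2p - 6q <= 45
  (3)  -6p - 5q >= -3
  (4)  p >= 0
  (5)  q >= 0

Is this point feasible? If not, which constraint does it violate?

(1): 0 ≥ -48 ✓
(2): 0 ≤ 45 ✓
(3): 0 ≥ -3 ✓
(4): 0 ≥ 0 ✓
(5): 0 ≥ 0 ✓

feasible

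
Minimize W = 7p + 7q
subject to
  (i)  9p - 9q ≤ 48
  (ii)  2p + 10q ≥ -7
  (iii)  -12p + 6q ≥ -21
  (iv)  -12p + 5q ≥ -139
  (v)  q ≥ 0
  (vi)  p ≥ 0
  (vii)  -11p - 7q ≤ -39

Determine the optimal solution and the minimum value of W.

Feasible corners and W = 7p + 7q:
  (243/4, 118) → W = 5005/4
  (127/50, 79/50) → W = 721/25
  (0, 39/7) → W = 39
The feasible region is unbounded (it extends along (0, 1), (5, 12)), but W strictly increases along every unbounded feasible direction, so there is no improving ray and the minimum is attained at a vertex.

The optimum lies where -12p + 6q = -21 and -11p - 7q = -39.
Solving simultaneously gives p = 127/50, q = 79/50.

p = 127/50, q = 79/50, minimum W = 721/25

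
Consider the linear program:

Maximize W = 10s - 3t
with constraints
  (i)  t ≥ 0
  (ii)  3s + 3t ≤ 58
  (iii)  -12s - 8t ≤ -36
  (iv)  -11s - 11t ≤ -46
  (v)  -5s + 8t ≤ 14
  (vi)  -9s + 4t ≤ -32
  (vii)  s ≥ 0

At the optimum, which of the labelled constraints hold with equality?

(i) and (ii)

Corner points and W = 10s - 3t:
  (58/3, 0) → W = 580/3
  (46/11, 0) → W = 460/11
  (422/39, 332/39) → W = 248/3
  (536/143, 62/143) → W = 398/11
  (6, 11/2) → W = 87/2

The maximum is at (58/3, 0). Substituting into each constraint, equality holds for (i) and (ii); the remaining constraints have slack.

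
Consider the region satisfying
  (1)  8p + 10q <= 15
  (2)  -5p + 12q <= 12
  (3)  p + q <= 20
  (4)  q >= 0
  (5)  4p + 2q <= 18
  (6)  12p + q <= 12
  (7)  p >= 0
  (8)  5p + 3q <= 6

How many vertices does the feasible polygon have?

6

Pairwise boundary intersections that survive every other constraint:
  (30/73, 171/146)
  (15/26, 27/26)
  (0, 1)
  (1, 0)
  (0, 0)
  (30/31, 12/31)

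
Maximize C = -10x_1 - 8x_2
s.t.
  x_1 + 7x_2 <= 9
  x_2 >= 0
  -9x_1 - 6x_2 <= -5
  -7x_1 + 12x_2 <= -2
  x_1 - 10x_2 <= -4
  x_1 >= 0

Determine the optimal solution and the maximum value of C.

x_1 = 34/29, x_2 = 15/29, maximum C = -460/29

Vertices and C = -10x_1 - 8x_2:
  (2, 1) → C = -28
  (62/17, 13/17) → C = -724/17
  (34/29, 15/29) → C = -460/29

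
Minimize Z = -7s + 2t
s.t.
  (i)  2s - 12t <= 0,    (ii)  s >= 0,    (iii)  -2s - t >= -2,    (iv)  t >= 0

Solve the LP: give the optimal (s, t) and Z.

Corner points and Z = -7s + 2t:
  (0, 0) → Z = 0
  (12/13, 2/13) → Z = -80/13
  (0, 2) → Z = 4

s = 12/13, t = 2/13, minimum Z = -80/13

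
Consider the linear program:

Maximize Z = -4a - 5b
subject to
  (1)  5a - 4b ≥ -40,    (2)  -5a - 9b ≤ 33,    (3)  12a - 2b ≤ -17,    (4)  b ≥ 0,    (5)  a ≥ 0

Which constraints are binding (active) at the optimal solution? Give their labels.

Corner points and Z = -4a - 5b:
  (6/19, 395/38) → Z = -2023/38
  (0, 10) → Z = -50
  (0, 17/2) → Z = -85/2

The maximum is at (0, 17/2). Substituting into each constraint, equality holds for (3) and (5); the remaining constraints have slack.

(3) and (5)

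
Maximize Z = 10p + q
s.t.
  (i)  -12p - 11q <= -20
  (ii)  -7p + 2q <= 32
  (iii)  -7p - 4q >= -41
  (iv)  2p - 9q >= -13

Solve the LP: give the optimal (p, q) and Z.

p = 371/29, q = -352/29, maximum Z = 3358/29

Extreme points and Z = 10p + q:
  (371/29, -352/29) → Z = 3358/29
  (37/130, 98/65) → Z = 283/65
  (317/71, 173/71) → Z = 3343/71

The optimum lies where -12p - 11q = -20 and -7p - 4q = -41.
Solving simultaneously gives p = 371/29, q = -352/29.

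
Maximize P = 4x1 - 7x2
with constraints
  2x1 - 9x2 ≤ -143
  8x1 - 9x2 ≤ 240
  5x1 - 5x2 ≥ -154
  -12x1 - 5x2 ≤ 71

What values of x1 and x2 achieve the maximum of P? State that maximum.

Corner points and P = 4x1 - 7x2:
  (383/6, 812/27) → P = 1210/27
  (-677/59, 787/59) → P = -8217/59
  (-225/17, 1493/85) → P = -14951/85
The feasible region is unbounded (it extends along (1, 1), (9, 8)), but P strictly decreases along every unbounded feasible direction, so there is no improving ray and the maximum is attained at a vertex.

At the optimal vertex, 2x1 - 9x2 = -143 and 8x1 - 9x2 = 240.
Solving simultaneously gives x1 = 383/6, x2 = 812/27.

x1 = 383/6, x2 = 812/27, maximum P = 1210/27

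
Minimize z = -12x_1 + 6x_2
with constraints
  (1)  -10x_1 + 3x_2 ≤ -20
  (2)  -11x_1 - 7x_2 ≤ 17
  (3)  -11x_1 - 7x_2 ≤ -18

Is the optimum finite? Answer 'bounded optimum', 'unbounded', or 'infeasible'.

unbounded

From the feasible point (194/103, -40/103), moving in the direction (7, -11) keeps every constraint satisfied while z decreases without bound.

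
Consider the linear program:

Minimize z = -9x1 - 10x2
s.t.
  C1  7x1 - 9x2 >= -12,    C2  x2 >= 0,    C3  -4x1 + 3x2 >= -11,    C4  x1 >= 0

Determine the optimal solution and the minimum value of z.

x1 = 9, x2 = 25/3, minimum z = -493/3

Extreme points and z = -9x1 - 10x2:
  (9, 25/3) → z = -493/3
  (0, 4/3) → z = -40/3
  (11/4, 0) → z = -99/4
  (0, 0) → z = 0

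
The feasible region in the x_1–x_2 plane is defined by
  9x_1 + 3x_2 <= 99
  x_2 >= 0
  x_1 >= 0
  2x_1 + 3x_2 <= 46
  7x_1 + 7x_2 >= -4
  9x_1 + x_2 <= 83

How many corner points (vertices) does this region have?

Of the 15 pairwise boundary intersections, those satisfying every inequality are:
  (53/7, 72/7)
  (25/3, 8)
  (0, 0)
  (83/9, 0)
  (0, 46/3)

5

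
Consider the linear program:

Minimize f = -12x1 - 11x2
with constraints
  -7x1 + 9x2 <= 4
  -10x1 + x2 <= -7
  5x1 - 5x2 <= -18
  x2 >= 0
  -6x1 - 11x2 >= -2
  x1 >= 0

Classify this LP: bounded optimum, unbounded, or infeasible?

The boundaries -6x1 - 11x2 = -2 and x1 = 0 meet at (0, 2/11), but that point violates -10x1 + x2 ≤ -7. Every candidate vertex is excluded by some other constraint, so the feasible region is empty.

infeasible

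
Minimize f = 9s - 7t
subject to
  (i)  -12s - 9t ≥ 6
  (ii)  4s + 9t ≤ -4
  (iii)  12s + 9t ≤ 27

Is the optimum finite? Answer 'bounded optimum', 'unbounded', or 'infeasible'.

From the feasible point (-1/4, -1/3), moving in the direction (-9, 4) keeps every constraint satisfied while f decreases without bound.

unbounded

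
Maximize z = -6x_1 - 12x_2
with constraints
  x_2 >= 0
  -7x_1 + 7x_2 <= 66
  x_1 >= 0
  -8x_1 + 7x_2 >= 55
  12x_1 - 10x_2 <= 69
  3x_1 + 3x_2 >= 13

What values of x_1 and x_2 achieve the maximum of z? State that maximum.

Corner points and z = -6x_1 - 12x_2:
  (0, 66/7) → z = -792/7
  (11, 143/7) → z = -2178/7
  (0, 55/7) → z = -660/7

At the optimal vertex, x_1 = 0 and -8x_1 + 7x_2 = 55.
Solving simultaneously gives x_1 = 0, x_2 = 55/7.

x_1 = 0, x_2 = 55/7, maximum z = -660/7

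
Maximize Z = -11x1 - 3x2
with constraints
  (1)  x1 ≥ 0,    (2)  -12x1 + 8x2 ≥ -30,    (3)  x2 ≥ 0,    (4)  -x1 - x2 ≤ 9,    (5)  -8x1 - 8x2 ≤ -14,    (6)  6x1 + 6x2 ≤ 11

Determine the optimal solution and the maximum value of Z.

The binding constraints are x1 = 0 and -8x1 - 8x2 = -14.
Solving simultaneously gives x1 = 0, x2 = 7/4.

x1 = 0, x2 = 7/4, maximum Z = -21/4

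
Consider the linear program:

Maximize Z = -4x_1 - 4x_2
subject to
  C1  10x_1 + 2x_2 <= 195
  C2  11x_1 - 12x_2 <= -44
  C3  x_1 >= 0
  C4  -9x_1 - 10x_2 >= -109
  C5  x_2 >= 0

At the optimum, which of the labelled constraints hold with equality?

C2 and C3

Corner points and Z = -4x_1 - 4x_2:
  (0, 11/3) → Z = -44/3
  (434/109, 1595/218) → Z = -4926/109
  (0, 109/10) → Z = -218/5

The maximum is at (0, 11/3). Substituting into each constraint, equality holds for C2 and C3; the remaining constraints have slack.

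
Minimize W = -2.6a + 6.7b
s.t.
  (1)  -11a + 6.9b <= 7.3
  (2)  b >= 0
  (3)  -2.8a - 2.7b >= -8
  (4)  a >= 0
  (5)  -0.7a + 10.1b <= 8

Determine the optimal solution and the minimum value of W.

Feasible corners and W = -2.6a + 6.7b:
  (20/7, 0) → W = -52/7
  (0, 0) → W = 0
  (5920/3017, 400/431) → W = 3368/3017
  (0, 80/101) → W = 536/101

At the optimal vertex, b = 0 and -2.8a - 2.7b = -8.
Solving simultaneously gives a = 20/7, b = 0.

a = 20/7, b = 0, minimum W = -52/7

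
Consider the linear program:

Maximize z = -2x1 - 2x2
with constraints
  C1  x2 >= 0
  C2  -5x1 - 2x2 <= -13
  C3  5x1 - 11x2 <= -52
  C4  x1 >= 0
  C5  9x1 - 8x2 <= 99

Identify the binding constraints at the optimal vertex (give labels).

C2 and C3

Corner points and z = -2x1 - 2x2:
  (3/5, 5) → z = -56/5
  (0, 13/2) → z = -13
  (1505/59, 963/59) → z = -4936/59
The feasible region is unbounded (it extends along (0, 1), (8, 9)), but z strictly decreases along every unbounded feasible direction, so there is no improving ray and the maximum is attained at a vertex.

The maximum is at (3/5, 5). Substituting into each constraint, equality holds for C2 and C3; the remaining constraints have slack.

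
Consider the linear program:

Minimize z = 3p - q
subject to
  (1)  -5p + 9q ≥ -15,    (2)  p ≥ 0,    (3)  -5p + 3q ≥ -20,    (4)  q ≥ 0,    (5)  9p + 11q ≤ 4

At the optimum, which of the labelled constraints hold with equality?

Extreme points and z = 3p - q:
  (0, 0) → z = 0
  (0, 4/11) → z = -4/11
  (4/9, 0) → z = 4/3

The minimum is at (0, 4/11). Substituting into each constraint, equality holds for (2) and (5); the remaining constraints have slack.

(2) and (5)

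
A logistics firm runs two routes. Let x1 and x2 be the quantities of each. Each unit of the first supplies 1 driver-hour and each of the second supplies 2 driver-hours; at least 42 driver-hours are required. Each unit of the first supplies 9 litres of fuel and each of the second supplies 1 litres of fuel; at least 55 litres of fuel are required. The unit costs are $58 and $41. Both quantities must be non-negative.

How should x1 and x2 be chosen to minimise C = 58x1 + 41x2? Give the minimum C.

Corner points and C = 58x1 + 41x2:
  (0, 55) → C = 2255
  (42, 0) → C = 2436
  (4, 19) → C = 1011
The feasible region is unbounded (it extends along (0, 1), (1, 0)), but C strictly increases along every unbounded feasible direction, so there is no improving ray and the minimum is attained at a vertex.

x1 = 4, x2 = 19, minimum C = 1011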